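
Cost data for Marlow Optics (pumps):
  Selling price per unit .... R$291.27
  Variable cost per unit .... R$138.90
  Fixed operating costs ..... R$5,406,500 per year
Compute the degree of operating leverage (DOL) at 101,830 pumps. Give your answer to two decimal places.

Total contribution margin = 101,830 × R$152.37 = R$15,515,837.10.
Subtracting fixed costs: EBIT = R$15,515,837.10 − R$5,406,500 = R$10,109,337.10.
DOL = contribution ÷ EBIT = R$15,515,837.10 ÷ R$10,109,337.10 = 1.5348.

1.53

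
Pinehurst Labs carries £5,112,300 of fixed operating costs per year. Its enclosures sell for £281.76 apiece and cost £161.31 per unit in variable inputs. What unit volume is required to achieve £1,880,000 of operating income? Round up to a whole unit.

Each unit contributes £281.76 − £161.31 = £120.45.
Required volume = (fixed costs + target profit) ÷ CM = (£5,112,300 + £1,880,000) ÷ £120.45 = 58,051.47, so 58,052 enclosures.

58,052 enclosures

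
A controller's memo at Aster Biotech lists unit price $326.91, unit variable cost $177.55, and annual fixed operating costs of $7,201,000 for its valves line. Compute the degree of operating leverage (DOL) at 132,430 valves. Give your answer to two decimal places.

1.57

Contribution at this volume is 132,430 × $149.36 = $19,779,744.80.
EBIT = $19,779,744.80 − $7,201,000 = $12,578,744.80.
Degree of operating leverage = $19,779,744.80 / $12,578,744.80 = 1.5725.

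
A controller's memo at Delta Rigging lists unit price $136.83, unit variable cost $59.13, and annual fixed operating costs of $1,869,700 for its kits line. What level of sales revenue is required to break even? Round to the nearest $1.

CM per unit = $136.83 − $59.13 = $77.70; CM ratio = $77.70 / $136.83 = 0.5679.
Break-even revenue = fixed costs × price ÷ CM = $1,869,700 × $136.83 ÷ $77.70 = $3,292,549.

$3,292,549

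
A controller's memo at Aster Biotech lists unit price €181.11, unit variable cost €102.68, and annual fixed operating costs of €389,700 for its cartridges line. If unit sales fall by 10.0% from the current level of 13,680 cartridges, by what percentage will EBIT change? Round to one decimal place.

Contribution at this volume is 13,680 × €78.43 = €1,072,922.40.
Operating income = contribution − fixed costs = €1,072,922.40 − €389,700 = €683,222.40.
DOL = contribution ÷ EBIT = €1,072,922.40 ÷ €683,222.40 = 1.5704.
So EBIT moves 1.5704 × (-10.0%) = -15.7%.

-15.7%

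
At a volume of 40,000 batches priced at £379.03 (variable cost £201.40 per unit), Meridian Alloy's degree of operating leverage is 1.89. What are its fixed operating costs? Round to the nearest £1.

Total contribution margin = 40,000 × £177.63 = £7,105,200.00.
DOL = contribution / EBIT, so EBIT = £7,105,200.00 / 1.89 = £3,759,365.08.
Fixed costs = CM − EBIT = £7,105,200.00 − £3,759,365.08 = £3,345,835.

£3,345,835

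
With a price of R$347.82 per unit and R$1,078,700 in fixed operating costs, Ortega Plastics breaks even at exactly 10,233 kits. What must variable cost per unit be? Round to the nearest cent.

R$242.41

Contribution per unit must be FC / Q = R$1,078,700 / 10,233 = R$105.4139.
Hence VC = price − CM = R$347.82 − R$105.4139 = R$242.41.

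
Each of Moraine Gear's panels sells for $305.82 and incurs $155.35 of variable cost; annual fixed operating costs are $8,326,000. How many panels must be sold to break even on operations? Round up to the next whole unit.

Contribution margin per unit = $305.82 − $155.35 = $150.47.
Units to break even: $8,326,000 ÷ $150.47 = 55,333.29, rounded up to 55,334.

55,334 panels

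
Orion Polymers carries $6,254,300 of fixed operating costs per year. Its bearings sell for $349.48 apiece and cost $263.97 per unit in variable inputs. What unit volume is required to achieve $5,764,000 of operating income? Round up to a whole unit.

140,549 bearings

Each unit contributes $349.48 − $263.97 = $85.51.
Required volume = (fixed costs + target profit) ÷ CM = ($6,254,300 + $5,764,000) ÷ $85.51 = 140,548.47, so 140,549 bearings.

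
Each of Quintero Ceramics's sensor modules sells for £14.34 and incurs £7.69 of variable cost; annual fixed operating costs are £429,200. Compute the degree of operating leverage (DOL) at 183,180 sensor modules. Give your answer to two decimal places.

1.54

Total contribution margin = 183,180 × £6.65 = £1,218,147.00.
Subtracting fixed costs: EBIT = £1,218,147.00 − £429,200 = £788,947.00.
Degree of operating leverage = £1,218,147.00 / £788,947.00 = 1.5440.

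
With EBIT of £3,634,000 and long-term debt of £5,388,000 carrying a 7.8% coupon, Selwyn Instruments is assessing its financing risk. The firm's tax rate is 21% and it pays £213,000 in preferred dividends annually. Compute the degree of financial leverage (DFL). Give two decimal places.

Interest = £420,264.00.
Preferred dividends grossed up pre-tax: £213,000 / (1 − 0.21) = £269,620.25.
DFL = EBIT ÷ [EBIT − I − D_p/(1−t)] = £3,634,000 ÷ [£3,634,000 − £420,264.00 − £269,620.25] = £3,634,000 ÷ £2,944,115.75 = 1.2343.

1.23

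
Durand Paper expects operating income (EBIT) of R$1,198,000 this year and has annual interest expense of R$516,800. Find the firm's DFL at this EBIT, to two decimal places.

1.76

Interest = R$516,800.00.
Degree of financial leverage = EBIT / (EBIT − interest) = R$1,198,000 / R$681,200.00 = 1.7587.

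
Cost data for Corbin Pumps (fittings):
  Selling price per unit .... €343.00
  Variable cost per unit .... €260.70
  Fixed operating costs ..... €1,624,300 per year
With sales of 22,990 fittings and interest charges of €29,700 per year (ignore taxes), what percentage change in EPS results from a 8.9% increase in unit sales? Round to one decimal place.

+70.7%

Contribution at this volume is 22,990 × €82.30 = €1,892,077.00.
Operating income = contribution − fixed costs = €1,892,077.00 − €1,624,300 = €267,777.00.
Interest = €29,700.00, so EBIT − I = €238,077.00.
DCL = total CM / (EBIT − I) = €1,892,077.00 / €238,077.00 = 7.9473.
%ΔEPS = DCL × %ΔSales = 7.9473 × +8.9% = +70.7%.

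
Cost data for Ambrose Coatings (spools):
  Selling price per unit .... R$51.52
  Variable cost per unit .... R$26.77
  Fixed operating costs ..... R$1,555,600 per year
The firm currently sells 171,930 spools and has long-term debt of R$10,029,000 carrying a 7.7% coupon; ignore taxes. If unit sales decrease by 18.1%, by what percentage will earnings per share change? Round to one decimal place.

-40.0%

Total contribution margin = 171,930 × R$24.75 = R$4,255,267.50.
EBIT = R$4,255,267.50 − R$1,555,600 = R$2,699,667.50.
After interest of R$772,233.00, pre-tax earnings = R$1,927,434.50.
DCL = total CM / (EBIT − I) = R$4,255,267.50 / R$1,927,434.50 = 2.2077.
EPS therefore changes by 2.2077 × (-18.1%) = -40.0%.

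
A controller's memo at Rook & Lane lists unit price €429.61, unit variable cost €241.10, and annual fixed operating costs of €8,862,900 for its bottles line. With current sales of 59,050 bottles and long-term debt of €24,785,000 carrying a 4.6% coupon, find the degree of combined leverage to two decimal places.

9.86

Total contribution margin = 59,050 × €188.51 = €11,131,515.50.
Operating income = contribution − fixed costs = €11,131,515.50 − €8,862,900 = €2,268,615.50. Interest = €1,140,110.00.
DOL = €11,131,515.50 ÷ €2,268,615.50 = 4.9067; DFL = €2,268,615.50 ÷ €1,128,505.50 = 2.0103.
DCL = DOL × DFL = 4.9067 × 2.0103 = 9.8639.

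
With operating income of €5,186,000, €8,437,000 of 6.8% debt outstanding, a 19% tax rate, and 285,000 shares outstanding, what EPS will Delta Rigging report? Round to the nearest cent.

Interest = €573,716.00, so EBT = €5,186,000 − €573,716.00 = €4,612,284.00.
After tax at 19%: net income = €4,612,284.00 × 0.81 = €3,735,950.04.
EPS = €3,735,950.04 ÷ 285,000 = €13.11.

€13.11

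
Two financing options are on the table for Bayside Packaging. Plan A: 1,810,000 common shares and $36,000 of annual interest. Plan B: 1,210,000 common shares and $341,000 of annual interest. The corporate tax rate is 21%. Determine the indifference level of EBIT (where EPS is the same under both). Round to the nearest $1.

At indifference, (EBIT − 36,000)(1 − t)/1,810,000 = (EBIT − 341,000)(1 − t)/1,210,000.
The (1 − t) factor cancels: (EBIT − 36,000) × 1,210,000 = (EBIT − 341,000) × 1,810,000.
EBIT × (1,810,000 − 1,210,000) = 341,000 × 1,810,000 − 36,000 × 1,210,000 = 573,650,000,000, so EBIT = 573,650,000,000 ÷ 600,000 = 956,083.33.

$956,083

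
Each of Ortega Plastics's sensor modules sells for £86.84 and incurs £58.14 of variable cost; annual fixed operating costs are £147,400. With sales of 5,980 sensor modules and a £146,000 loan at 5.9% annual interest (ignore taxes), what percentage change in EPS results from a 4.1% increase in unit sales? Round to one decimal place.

Total contribution margin = 5,980 × £28.70 = £171,626.00.
Operating income = contribution − fixed costs = £171,626.00 − £147,400 = £24,226.00.
Interest = £8,614.00, so EBIT − I = £15,612.00.
DCL = total CM / (EBIT − I) = £171,626.00 / £15,612.00 = 10.9932.
%ΔEPS = DCL × %ΔSales = 10.9932 × +4.1% = +45.1%.

+45.1%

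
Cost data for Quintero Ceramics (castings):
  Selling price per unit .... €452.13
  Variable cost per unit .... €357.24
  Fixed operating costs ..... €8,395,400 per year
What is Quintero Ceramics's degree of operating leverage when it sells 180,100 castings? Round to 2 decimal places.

1.97

Contribution at this volume is 180,100 × €94.89 = €17,089,689.00.
Operating income = contribution − fixed costs = €17,089,689.00 − €8,395,400 = €8,694,289.00.
DOL = contribution ÷ EBIT = €17,089,689.00 ÷ €8,694,289.00 = 1.9656.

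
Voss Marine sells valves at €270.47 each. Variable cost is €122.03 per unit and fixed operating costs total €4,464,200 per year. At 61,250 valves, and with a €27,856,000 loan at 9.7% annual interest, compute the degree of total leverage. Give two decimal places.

4.72

Contribution at this volume is 61,250 × €148.44 = €9,091,950.00.
Subtracting fixed costs: EBIT = €9,091,950.00 − €4,464,200 = €4,627,750.00. Interest = €2,702,032.00.
DOL = €9,091,950.00 ÷ €4,627,750.00 = 1.9647; DFL = €4,627,750.00 ÷ €1,925,718.00 = 2.4031.
Combined leverage = 1.9647 × 2.4031 = 4.7214.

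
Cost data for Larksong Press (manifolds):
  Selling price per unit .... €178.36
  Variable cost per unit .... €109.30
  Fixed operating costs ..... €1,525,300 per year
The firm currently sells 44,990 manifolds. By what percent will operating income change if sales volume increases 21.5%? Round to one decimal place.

At 44,990 units, contribution = 44,990 × €69.06 = €3,107,009.40.
Subtracting fixed costs: EBIT = €3,107,009.40 − €1,525,300 = €1,581,709.40.
Degree of operating leverage = €3,107,009.40 / €1,581,709.40 = 1.9643.
So EBIT moves 1.9643 × (+21.5%) = +42.2%.

+42.2%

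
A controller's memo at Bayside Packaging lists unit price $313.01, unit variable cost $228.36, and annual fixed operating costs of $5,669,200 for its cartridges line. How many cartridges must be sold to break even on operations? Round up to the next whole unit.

Each unit contributes $313.01 − $228.36 = $84.65.
Break-even volume = fixed costs ÷ CM per unit = $5,669,200 ÷ $84.65 = 66,972.24, so 66,973 cartridges.

66,973 cartridges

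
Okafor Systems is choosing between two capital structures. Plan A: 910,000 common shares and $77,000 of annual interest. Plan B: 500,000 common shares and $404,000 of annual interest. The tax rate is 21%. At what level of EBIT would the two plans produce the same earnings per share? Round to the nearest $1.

$802,780

At indifference, (EBIT − 77,000)(1 − t)/910,000 = (EBIT − 404,000)(1 − t)/500,000.
Cancelling (1 − t) and cross-multiplying: 500,000·(EBIT − 77,000) = 910,000·(EBIT − 404,000).
Solving, EBIT = (404,000·910,000 − 77,000·500,000) / (910,000 − 500,000) = 329,140,000,000 / 410,000 = 802,780.49.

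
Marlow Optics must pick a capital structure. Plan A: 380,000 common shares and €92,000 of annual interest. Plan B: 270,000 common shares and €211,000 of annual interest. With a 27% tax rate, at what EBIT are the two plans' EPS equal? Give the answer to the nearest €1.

€503,091

Set EPS_A = EPS_B: (EBIT − €92,000)(1 − 0.27) ÷ 380,000 = (EBIT − €211,000)(1 − 0.27) ÷ 270,000.
The (1 − t) factor cancels: (EBIT − 92,000) × 270,000 = (EBIT − 211,000) × 380,000.
Solving, EBIT = (211,000·380,000 − 92,000·270,000) / (380,000 − 270,000) = 55,340,000,000 / 110,000 = 503,090.91.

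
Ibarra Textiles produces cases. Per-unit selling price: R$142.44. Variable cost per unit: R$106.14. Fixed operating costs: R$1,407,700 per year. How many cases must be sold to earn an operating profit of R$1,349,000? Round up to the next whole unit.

75,943 cases

Unit CM = price − variable cost = R$142.44 − R$106.14 = R$36.30.
Required volume = (fixed costs + target profit) ÷ CM = (R$1,407,700 + R$1,349,000) ÷ R$36.30 = 75,942.15, so 75,943 cases.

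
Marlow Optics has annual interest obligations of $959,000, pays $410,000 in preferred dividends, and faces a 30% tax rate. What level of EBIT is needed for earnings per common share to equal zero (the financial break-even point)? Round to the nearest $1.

Grossing the preferred dividend up to pre-tax terms: $410,000 / (1 − 0.30) = $585,714.29.
Financial break-even EBIT = interest + D_p ÷ (1 − t) = $959,000 + $585,714.29 = $1,544,714.29.

$1,544,714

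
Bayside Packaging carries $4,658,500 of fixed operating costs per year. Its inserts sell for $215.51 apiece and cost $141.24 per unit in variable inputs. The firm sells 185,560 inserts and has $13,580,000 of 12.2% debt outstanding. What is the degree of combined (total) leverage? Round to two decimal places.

At 185,560 units, contribution = 185,560 × $74.27 = $13,781,541.20.
Subtracting fixed costs: EBIT = $13,781,541.20 − $4,658,500 = $9,123,041.20. Interest = $1,656,760.00.
DOL = $13,781,541.20 ÷ $9,123,041.20 = 1.5106; DFL = $9,123,041.20 ÷ $7,466,281.20 = 1.2219.
DCL = DOL × DFL = 1.5106 × 1.2219 = 1.8458.

1.85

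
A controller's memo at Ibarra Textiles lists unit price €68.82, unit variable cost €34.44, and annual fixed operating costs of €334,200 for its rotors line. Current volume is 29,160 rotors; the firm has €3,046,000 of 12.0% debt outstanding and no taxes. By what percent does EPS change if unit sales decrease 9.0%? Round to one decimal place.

-29.8%

Total contribution margin = 29,160 × €34.38 = €1,002,520.80.
Subtracting fixed costs: EBIT = €1,002,520.80 − €334,200 = €668,320.80.
Interest = €365,520.00, so EBIT − I = €302,800.80.
DCL = total CM / (EBIT − I) = €1,002,520.80 / €302,800.80 = 3.3108.
%ΔEPS = DCL × %ΔSales = 3.3108 × -9.0% = -29.8%.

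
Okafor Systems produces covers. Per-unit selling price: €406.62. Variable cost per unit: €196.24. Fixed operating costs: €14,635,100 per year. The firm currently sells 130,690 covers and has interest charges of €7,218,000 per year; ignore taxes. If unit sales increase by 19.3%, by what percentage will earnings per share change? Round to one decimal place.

Contribution at this volume is 130,690 × €210.38 = €27,494,562.20.
Operating income = contribution − fixed costs = €27,494,562.20 − €14,635,100 = €12,859,462.20.
Interest = €7,218,000.00, so EBIT − I = €5,641,462.20.
DCL = total CM / (EBIT − I) = €27,494,562.20 / €5,641,462.20 = 4.8737.
%ΔEPS = DCL × %ΔSales = 4.8737 × +19.3% = +94.1%.

+94.1%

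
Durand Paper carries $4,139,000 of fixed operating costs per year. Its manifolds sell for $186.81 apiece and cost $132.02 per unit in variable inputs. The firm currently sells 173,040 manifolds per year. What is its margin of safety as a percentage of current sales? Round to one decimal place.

56.3%

Contribution margin per unit = $186.81 − $132.02 = $54.79. Break-even units = $4,139,000 ÷ $54.79 = 75,542.98; break-even revenue = 75,542.98 × $186.81 = $14,112,184.52.
Current sales = 173,040 × $186.81 = $32,325,602.40.
Margin of safety = ($32,325,602.40 − $14,112,184.52) ÷ $32,325,602.40 = 56.3%.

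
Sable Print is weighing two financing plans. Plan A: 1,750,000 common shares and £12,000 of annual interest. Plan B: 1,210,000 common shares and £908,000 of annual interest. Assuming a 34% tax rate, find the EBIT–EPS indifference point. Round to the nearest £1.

£2,915,704

At indifference, (EBIT − 12,000)(1 − t)/1,750,000 = (EBIT − 908,000)(1 − t)/1,210,000.
The (1 − t) factor cancels: (EBIT − 12,000) × 1,210,000 = (EBIT − 908,000) × 1,750,000.
Solving, EBIT = (908,000·1,750,000 − 12,000·1,210,000) / (1,750,000 − 1,210,000) = 1,574,480,000,000 / 540,000 = 2,915,703.70.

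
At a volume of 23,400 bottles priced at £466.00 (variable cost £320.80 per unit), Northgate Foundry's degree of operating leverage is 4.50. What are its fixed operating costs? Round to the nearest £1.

At 23,400 units, contribution = 23,400 × £145.20 = £3,397,680.00.
DOL = contribution / EBIT, so EBIT = £3,397,680.00 / 4.50 = £755,040.00.
Fixed costs = CM − EBIT = £3,397,680.00 − £755,040.00 = £2,642,640.

£2,642,640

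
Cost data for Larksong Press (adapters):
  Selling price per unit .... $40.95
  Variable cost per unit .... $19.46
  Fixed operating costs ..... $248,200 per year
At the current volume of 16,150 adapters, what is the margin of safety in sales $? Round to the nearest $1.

$188,388

Each unit contributes $40.95 − $19.46 = $21.49. Break-even units = $248,200 ÷ $21.49 = 11,549.56; break-even revenue = 11,549.56 × $40.95 = $472,954.40.
Current sales = 16,150 × $40.95 = $661,342.50.
Margin of safety = $661,342.50 − $472,954.40 = $188,388.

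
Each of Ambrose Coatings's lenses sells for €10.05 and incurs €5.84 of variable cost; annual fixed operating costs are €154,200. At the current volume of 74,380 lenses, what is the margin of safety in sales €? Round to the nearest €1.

€379,417

Unit CM = price − variable cost = €10.05 − €5.84 = €4.21. Break-even units = €154,200 ÷ €4.21 = 36,627.08; break-even revenue = 36,627.08 × €10.05 = €368,102.14.
Current sales = 74,380 × €10.05 = €747,519.00.
Margin of safety = €747,519.00 − €368,102.14 = €379,417.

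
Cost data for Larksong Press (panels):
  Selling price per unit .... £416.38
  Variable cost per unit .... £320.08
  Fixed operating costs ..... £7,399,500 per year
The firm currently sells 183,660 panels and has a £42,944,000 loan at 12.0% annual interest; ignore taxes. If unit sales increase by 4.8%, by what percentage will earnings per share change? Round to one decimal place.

+16.5%

Total contribution margin = 183,660 × £96.30 = £17,686,458.00.
Operating income = contribution − fixed costs = £17,686,458.00 − £7,399,500 = £10,286,958.00.
After interest of £5,153,280.00, pre-tax earnings = £5,133,678.00.
DCL = total CM / (EBIT − I) = £17,686,458.00 / £5,133,678.00 = 3.4452.
EPS therefore changes by 3.4452 × (+4.8%) = +16.5%.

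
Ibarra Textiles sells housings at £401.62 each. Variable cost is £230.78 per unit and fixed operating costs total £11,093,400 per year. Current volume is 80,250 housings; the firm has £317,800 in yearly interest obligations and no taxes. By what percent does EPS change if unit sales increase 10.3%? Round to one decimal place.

+61.4%

Contribution at this volume is 80,250 × £170.84 = £13,709,910.00.
Operating income = contribution − fixed costs = £13,709,910.00 − £11,093,400 = £2,616,510.00.
After interest of £317,800.00, pre-tax earnings = £2,298,710.00.
Degree of combined leverage = contribution ÷ (EBIT − I) = £13,709,910.00 ÷ £2,298,710.00 = 5.9642.
EPS therefore changes by 5.9642 × (+10.3%) = +61.4%.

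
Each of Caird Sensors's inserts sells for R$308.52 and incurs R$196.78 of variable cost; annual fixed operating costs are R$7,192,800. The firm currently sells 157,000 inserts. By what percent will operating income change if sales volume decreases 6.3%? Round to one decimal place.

At 157,000 units, contribution = 157,000 × R$111.74 = R$17,543,180.00.
EBIT = R$17,543,180.00 − R$7,192,800 = R$10,350,380.00.
So DOL = total CM / EBIT = R$17,543,180.00 / R$10,350,380.00 = 1.6949.
%ΔEBIT = DOL × %ΔSales = 1.6949 × -6.3% = -10.7%.

-10.7%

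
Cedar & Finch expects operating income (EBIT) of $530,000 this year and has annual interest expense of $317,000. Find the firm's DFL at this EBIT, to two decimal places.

2.49

Interest = $317,000.00.
DFL = EBIT ÷ (EBIT − I) = $530,000 ÷ ($530,000 − $317,000.00) = $530,000 ÷ $213,000.00 = 2.4883.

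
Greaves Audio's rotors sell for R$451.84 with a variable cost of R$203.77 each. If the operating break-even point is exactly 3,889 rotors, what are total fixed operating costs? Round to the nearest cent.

Each unit contributes R$451.84 − R$203.77 = R$248.07.
Fixed costs = break-even units × CM = 3,889 × R$248.07 = R$964,744.23.

R$964,744.23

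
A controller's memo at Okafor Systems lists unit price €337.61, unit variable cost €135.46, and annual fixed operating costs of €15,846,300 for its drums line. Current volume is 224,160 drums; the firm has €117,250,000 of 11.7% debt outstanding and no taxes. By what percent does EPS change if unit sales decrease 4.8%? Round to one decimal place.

Total contribution margin = 224,160 × €202.15 = €45,313,944.00.
Subtracting fixed costs: EBIT = €45,313,944.00 − €15,846,300 = €29,467,644.00.
After interest of €13,718,250.00, pre-tax earnings = €15,749,394.00.
Degree of combined leverage = contribution ÷ (EBIT − I) = €45,313,944.00 ÷ €15,749,394.00 = 2.8772.
%ΔEPS = DCL × %ΔSales = 2.8772 × -4.8% = -13.8%.

-13.8%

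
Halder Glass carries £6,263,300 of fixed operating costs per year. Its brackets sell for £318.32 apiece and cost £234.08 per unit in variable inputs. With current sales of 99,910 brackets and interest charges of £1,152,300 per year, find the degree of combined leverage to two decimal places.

8.41

At 99,910 units, contribution = 99,910 × £84.24 = £8,416,418.40.
Subtracting fixed costs: EBIT = £8,416,418.40 − £6,263,300 = £2,153,118.40. Interest = £1,152,300.00, so EBIT − I = £1,000,818.40.
Degree of total leverage = total CM / (EBIT − interest) = £8,416,418.40 / £1,000,818.40 = 8.4095.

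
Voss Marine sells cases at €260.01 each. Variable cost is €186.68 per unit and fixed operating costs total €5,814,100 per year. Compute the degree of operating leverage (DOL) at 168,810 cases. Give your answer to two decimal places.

1.89

At 168,810 units, contribution = 168,810 × €73.33 = €12,378,837.30.
EBIT = €12,378,837.30 − €5,814,100 = €6,564,737.30.
So DOL = total CM / EBIT = €12,378,837.30 / €6,564,737.30 = 1.8857.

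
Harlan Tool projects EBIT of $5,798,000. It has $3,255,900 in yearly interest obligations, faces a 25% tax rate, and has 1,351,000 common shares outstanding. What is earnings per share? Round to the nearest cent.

$1.41

Pre-tax income = $5,798,000 − $3,255,900.00 = $2,542,100.00.
After tax at 25%: net income = $2,542,100.00 × 0.75 = $1,906,575.00.
EPS = $1,906,575.00 ÷ 1,351,000 = $1.41.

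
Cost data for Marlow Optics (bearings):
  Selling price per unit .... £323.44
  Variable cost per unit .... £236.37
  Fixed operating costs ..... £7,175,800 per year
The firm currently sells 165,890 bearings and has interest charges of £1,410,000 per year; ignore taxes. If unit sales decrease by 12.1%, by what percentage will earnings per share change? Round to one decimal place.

-29.8%

Contribution at this volume is 165,890 × £87.07 = £14,444,042.30.
EBIT = £14,444,042.30 − £7,175,800 = £7,268,242.30.
After interest of £1,410,000.00, pre-tax earnings = £5,858,242.30.
DCL = total CM / (EBIT − I) = £14,444,042.30 / £5,858,242.30 = 2.4656.
%ΔEPS = DCL × %ΔSales = 2.4656 × -12.1% = -29.8%.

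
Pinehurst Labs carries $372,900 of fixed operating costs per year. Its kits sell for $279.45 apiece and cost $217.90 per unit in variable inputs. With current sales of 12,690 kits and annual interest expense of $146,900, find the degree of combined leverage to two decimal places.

2.99

Total contribution margin = 12,690 × $61.55 = $781,069.50.
Operating income = contribution − fixed costs = $781,069.50 − $372,900 = $408,169.50. Interest = $146,900.00, so EBIT − I = $261,269.50.
Degree of total leverage = total CM / (EBIT − interest) = $781,069.50 / $261,269.50 = 2.9895.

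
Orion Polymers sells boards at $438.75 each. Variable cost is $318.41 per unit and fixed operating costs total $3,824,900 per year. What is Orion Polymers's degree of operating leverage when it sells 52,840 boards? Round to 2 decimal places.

Contribution at this volume is 52,840 × $120.34 = $6,358,765.60.
Subtracting fixed costs: EBIT = $6,358,765.60 − $3,824,900 = $2,533,865.60.
DOL = contribution ÷ EBIT = $6,358,765.60 ÷ $2,533,865.60 = 2.5095.

2.51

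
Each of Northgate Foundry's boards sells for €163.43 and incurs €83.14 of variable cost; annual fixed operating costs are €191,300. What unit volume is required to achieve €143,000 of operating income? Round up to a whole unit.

Each unit contributes €163.43 − €83.14 = €80.29.
Required volume = (fixed costs + target profit) ÷ CM = (€191,300 + €143,000) ÷ €80.29 = 4,163.66, so 4,164 boards.

4,164 boards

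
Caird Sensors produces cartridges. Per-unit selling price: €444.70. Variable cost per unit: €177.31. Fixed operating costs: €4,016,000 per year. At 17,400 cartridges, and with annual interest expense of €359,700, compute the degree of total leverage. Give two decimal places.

16.80

At 17,400 units, contribution = 17,400 × €267.39 = €4,652,586.00.
Operating income = contribution − fixed costs = €4,652,586.00 − €4,016,000 = €636,586.00. Interest = €359,700.00.
DOL = €4,652,586.00 ÷ €636,586.00 = 7.3087; DFL = €636,586.00 ÷ €276,886.00 = 2.2991.
Combined leverage = 7.3087 × 2.2991 = 16.8034.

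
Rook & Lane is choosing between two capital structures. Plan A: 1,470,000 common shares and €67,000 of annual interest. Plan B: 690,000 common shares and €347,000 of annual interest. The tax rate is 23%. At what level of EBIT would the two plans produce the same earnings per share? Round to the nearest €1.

€594,692

At indifference, (EBIT − 67,000)(1 − t)/1,470,000 = (EBIT − 347,000)(1 − t)/690,000.
Cancelling (1 − t) and cross-multiplying: 690,000·(EBIT − 67,000) = 1,470,000·(EBIT − 347,000).
EBIT × (1,470,000 − 690,000) = 347,000 × 1,470,000 − 67,000 × 690,000 = 463,860,000,000, so EBIT = 463,860,000,000 ÷ 780,000 = 594,692.31.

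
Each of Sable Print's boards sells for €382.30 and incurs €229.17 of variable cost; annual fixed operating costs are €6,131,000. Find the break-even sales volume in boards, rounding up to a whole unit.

Contribution margin per unit = €382.30 − €229.17 = €153.13.
Break-even Q = €6,131,000 / €153.13 = 40,037.88 → 40,038 boards.

40,038 boards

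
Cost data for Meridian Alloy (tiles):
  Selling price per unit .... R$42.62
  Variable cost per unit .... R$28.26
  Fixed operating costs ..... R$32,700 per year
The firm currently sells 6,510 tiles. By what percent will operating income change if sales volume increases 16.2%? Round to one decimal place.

+24.9%

At 6,510 units, contribution = 6,510 × R$14.36 = R$93,483.60.
EBIT = R$93,483.60 − R$32,700 = R$60,783.60.
So DOL = total CM / EBIT = R$93,483.60 / R$60,783.60 = 1.5380.
Operating income changes by 1.5380 × +16.2% = +24.9%.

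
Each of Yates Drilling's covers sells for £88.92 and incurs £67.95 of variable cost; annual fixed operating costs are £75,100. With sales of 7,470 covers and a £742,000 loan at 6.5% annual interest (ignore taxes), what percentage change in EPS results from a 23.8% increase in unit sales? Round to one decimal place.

+111.9%

Contribution at this volume is 7,470 × £20.97 = £156,645.90.
EBIT = £156,645.90 − £75,100 = £81,545.90.
After interest of £48,230.00, pre-tax earnings = £33,315.90.
DCL = total CM / (EBIT − I) = £156,645.90 / £33,315.90 = 4.7018.
EPS therefore changes by 4.7018 × (+23.8%) = +111.9%.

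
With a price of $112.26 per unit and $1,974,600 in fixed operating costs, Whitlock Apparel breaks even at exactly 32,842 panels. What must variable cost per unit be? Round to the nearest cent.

$52.14

At break-even, FC = Q × (P − VC), so P − VC = $1,974,600 ÷ 32,842 = $60.1242.
Hence VC = price − CM = $112.26 − $60.1242 = $52.14.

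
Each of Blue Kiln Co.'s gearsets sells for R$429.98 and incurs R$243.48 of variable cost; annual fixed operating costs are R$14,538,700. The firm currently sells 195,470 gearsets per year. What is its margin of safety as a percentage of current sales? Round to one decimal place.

Each unit contributes R$429.98 − R$243.48 = R$186.50. Break-even units = R$14,538,700 ÷ R$186.50 = 77,955.50; break-even revenue = 77,955.50 × R$429.98 = R$33,519,304.16.
Actual sales revenue = 195,470 × R$429.98 = R$84,048,190.60.
Margin of safety = (R$84,048,190.60 − R$33,519,304.16) ÷ R$84,048,190.60 = 60.1%.

60.1%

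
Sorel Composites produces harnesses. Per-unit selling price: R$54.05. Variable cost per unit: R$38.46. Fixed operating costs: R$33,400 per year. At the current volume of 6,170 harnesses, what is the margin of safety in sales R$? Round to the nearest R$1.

R$217,692

Unit CM = price − variable cost = R$54.05 − R$38.46 = R$15.59. Break-even units = R$33,400 ÷ R$15.59 = 2,142.40; break-even revenue = 2,142.40 × R$54.05 = R$115,796.66.
Current sales = 6,170 × R$54.05 = R$333,488.50.
Margin of safety = R$333,488.50 − R$115,796.66 = R$217,692.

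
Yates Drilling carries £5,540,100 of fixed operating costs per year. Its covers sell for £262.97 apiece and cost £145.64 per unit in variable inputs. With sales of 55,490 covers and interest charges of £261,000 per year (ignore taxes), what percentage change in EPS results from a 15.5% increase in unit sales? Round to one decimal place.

+142.2%

Total contribution margin = 55,490 × £117.33 = £6,510,641.70.
Subtracting fixed costs: EBIT = £6,510,641.70 − £5,540,100 = £970,541.70.
After interest of £261,000.00, pre-tax earnings = £709,541.70.
Degree of combined leverage = contribution ÷ (EBIT − I) = £6,510,641.70 ÷ £709,541.70 = 9.1758.
%ΔEPS = DCL × %ΔSales = 9.1758 × +15.5% = +142.2%.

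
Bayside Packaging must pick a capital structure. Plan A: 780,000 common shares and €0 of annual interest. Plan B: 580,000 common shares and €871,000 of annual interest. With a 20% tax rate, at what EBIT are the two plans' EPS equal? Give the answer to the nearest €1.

€3,396,900

Set EPS_A = EPS_B: (EBIT − €0)(1 − 0.20) ÷ 780,000 = (EBIT − €871,000)(1 − 0.20) ÷ 580,000.
The (1 − t) factor cancels: (EBIT − 0) × 580,000 = (EBIT − 871,000) × 780,000.
EBIT × (780,000 − 580,000) = 871,000 × 780,000 − 0 × 580,000 = 679,380,000,000, so EBIT = 679,380,000,000 ÷ 200,000 = 3,396,900.00.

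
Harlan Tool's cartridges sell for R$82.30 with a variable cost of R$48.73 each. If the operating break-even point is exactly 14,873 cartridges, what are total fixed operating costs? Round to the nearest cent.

R$499,286.61

Each unit contributes R$82.30 − R$48.73 = R$33.57.
Since BE = FC / CM, FC = 14,873 × R$33.57 = R$499,286.61.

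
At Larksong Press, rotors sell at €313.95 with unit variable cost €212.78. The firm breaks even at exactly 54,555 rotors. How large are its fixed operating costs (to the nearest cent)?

Unit CM = price − variable cost = €313.95 − €212.78 = €101.17.
Fixed costs = break-even units × CM = 54,555 × €101.17 = €5,519,329.35.

€5,519,329.35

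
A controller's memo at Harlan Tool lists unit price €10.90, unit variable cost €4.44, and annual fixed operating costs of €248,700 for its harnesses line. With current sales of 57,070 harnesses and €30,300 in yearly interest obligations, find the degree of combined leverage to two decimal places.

Contribution at this volume is 57,070 × €6.46 = €368,672.20.
Operating income = contribution − fixed costs = €368,672.20 − €248,700 = €119,972.20. Interest = €30,300.00, so EBIT − I = €89,672.20.
Degree of total leverage = total CM / (EBIT − interest) = €368,672.20 / €89,672.20 = 4.1113.

4.11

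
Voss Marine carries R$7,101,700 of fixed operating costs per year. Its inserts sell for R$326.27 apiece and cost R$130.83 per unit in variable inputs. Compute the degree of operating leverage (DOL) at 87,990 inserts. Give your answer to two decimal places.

Total contribution margin = 87,990 × R$195.44 = R$17,196,765.60.
EBIT = R$17,196,765.60 − R$7,101,700 = R$10,095,065.60.
Degree of operating leverage = R$17,196,765.60 / R$10,095,065.60 = 1.7035.

1.70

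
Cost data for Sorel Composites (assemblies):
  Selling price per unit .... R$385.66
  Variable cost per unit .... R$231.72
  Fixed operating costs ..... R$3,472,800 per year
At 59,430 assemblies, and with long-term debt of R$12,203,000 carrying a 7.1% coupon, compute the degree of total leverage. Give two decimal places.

1.90

Contribution at this volume is 59,430 × R$153.94 = R$9,148,654.20.
Subtracting fixed costs: EBIT = R$9,148,654.20 − R$3,472,800 = R$5,675,854.20. Interest = R$866,413.00, so EBIT − I = R$4,809,441.20.
DCL = contribution ÷ (EBIT − I) = R$9,148,654.20 ÷ R$4,809,441.20 = 1.9022.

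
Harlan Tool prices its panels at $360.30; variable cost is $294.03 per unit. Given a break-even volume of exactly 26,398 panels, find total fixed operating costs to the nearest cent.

$1,749,395.46

Contribution margin per unit = $360.30 − $294.03 = $66.27.
Fixed costs = break-even units × CM = 26,398 × $66.27 = $1,749,395.46.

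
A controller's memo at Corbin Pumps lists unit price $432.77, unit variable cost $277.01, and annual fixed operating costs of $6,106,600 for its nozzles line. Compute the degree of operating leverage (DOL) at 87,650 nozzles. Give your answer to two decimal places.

1.81

At 87,650 units, contribution = 87,650 × $155.76 = $13,652,364.00.
Subtracting fixed costs: EBIT = $13,652,364.00 − $6,106,600 = $7,545,764.00.
Degree of operating leverage = $13,652,364.00 / $7,545,764.00 = 1.8093.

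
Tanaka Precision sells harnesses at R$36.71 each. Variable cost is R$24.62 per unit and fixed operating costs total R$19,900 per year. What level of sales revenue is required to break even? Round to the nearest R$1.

R$60,424

CM per unit = R$36.71 − R$24.62 = R$12.09; CM ratio = R$12.09 / R$36.71 = 0.3293.
Break-even revenue = fixed costs × price ÷ CM = R$19,900 × R$36.71 ÷ R$12.09 = R$60,424.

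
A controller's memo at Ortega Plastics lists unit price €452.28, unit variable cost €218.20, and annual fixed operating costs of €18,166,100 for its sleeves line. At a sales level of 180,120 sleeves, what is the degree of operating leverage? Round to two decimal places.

1.76

Contribution at this volume is 180,120 × €234.08 = €42,162,489.60.
Operating income = contribution − fixed costs = €42,162,489.60 − €18,166,100 = €23,996,389.60.
Degree of operating leverage = €42,162,489.60 / €23,996,389.60 = 1.7570.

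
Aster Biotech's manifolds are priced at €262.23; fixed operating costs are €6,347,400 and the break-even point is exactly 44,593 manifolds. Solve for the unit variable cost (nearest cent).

€119.89

At break-even, FC = Q × (P − VC), so P − VC = €6,347,400 ÷ 44,593 = €142.3407.
Variable cost per unit = €262.23 − €142.3407 = €119.89.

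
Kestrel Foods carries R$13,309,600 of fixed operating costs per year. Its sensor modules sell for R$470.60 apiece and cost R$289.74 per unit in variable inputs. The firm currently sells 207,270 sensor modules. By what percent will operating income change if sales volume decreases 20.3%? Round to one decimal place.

At 207,270 units, contribution = 207,270 × R$180.86 = R$37,486,852.20.
EBIT = R$37,486,852.20 − R$13,309,600 = R$24,177,252.20.
Degree of operating leverage = R$37,486,852.20 / R$24,177,252.20 = 1.5505.
%ΔEBIT = DOL × %ΔSales = 1.5505 × -20.3% = -31.5%.

-31.5%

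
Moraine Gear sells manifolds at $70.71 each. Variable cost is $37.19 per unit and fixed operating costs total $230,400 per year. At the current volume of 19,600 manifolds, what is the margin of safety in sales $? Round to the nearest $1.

$899,890

Each unit contributes $70.71 − $37.19 = $33.52. Break-even units = $230,400 ÷ $33.52 = 6,873.51; break-even revenue = 6,873.51 × $70.71 = $486,025.78.
Current sales = 19,600 × $70.71 = $1,385,916.00.
Margin of safety = $1,385,916.00 − $486,025.78 = $899,890.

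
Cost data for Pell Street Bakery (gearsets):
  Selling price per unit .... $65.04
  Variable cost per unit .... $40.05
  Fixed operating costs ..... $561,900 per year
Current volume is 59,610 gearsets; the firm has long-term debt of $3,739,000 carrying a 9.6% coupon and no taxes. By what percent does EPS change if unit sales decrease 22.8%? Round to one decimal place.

-59.7%

Contribution at this volume is 59,610 × $24.99 = $1,489,653.90.
EBIT = $1,489,653.90 − $561,900 = $927,753.90.
Interest = $358,944.00, so EBIT − I = $568,809.90.
Degree of combined leverage = contribution ÷ (EBIT − I) = $1,489,653.90 ÷ $568,809.90 = 2.6189.
EPS therefore changes by 2.6189 × (-22.8%) = -59.7%.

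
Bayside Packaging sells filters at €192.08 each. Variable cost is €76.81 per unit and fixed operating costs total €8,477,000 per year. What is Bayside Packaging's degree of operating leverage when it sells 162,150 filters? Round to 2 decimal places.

Contribution at this volume is 162,150 × €115.27 = €18,691,030.50.
EBIT = €18,691,030.50 − €8,477,000 = €10,214,030.50.
So DOL = total CM / EBIT = €18,691,030.50 / €10,214,030.50 = 1.8299.

1.83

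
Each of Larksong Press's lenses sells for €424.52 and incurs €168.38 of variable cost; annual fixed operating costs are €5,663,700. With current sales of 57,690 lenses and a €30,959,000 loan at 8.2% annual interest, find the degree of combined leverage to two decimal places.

At 57,690 units, contribution = 57,690 × €256.14 = €14,776,716.60.
Subtracting fixed costs: EBIT = €14,776,716.60 − €5,663,700 = €9,113,016.60. Interest = €2,538,638.00, so EBIT − I = €6,574,378.60.
DCL = contribution ÷ (EBIT − I) = €14,776,716.60 ÷ €6,574,378.60 = 2.2476.

2.25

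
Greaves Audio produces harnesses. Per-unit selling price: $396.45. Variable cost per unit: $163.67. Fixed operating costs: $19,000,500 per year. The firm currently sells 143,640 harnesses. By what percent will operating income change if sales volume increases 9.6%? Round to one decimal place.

Contribution at this volume is 143,640 × $232.78 = $33,436,519.20.
EBIT = $33,436,519.20 − $19,000,500 = $14,436,019.20.
So DOL = total CM / EBIT = $33,436,519.20 / $14,436,019.20 = 2.3162.
%ΔEBIT = DOL × %ΔSales = 2.3162 × +9.6% = +22.2%.

+22.2%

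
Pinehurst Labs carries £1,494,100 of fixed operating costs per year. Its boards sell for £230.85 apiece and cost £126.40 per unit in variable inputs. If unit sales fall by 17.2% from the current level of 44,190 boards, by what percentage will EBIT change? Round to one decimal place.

At 44,190 units, contribution = 44,190 × £104.45 = £4,615,645.50.
EBIT = £4,615,645.50 − £1,494,100 = £3,121,545.50.
Degree of operating leverage = £4,615,645.50 / £3,121,545.50 = 1.4786.
Operating income changes by 1.4786 × -17.2% = -25.4%.

-25.4%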